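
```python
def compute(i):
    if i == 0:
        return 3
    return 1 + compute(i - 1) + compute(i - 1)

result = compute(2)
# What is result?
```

compute(i) = 1 + 2·compute(i-1), compute(0)=3. Closed form: (3+1)·2^2 - 1 = 15.

Answer: 15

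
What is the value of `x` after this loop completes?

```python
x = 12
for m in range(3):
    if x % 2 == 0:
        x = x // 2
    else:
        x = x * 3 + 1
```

Collatz-style transformation from 12
`x` takes the values: 12 → 6 → 3 → 10

Answer: 10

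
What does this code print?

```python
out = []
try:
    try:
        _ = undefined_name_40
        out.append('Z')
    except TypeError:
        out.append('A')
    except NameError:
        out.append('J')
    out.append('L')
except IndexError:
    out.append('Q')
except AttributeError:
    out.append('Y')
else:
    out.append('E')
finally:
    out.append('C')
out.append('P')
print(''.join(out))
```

Execution trace: 'J' (inner except NameError) → 'L' (try body, no exception) → 'E' (else) → 'C' (finally) → 'P' (after the try/except). Output: JLECP

Answer: JLECP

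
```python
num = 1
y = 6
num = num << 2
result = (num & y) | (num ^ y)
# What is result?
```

Trace:
`num = 1` → num = 1
`y = 6` → y = 6
`num = num << 2` → num = 4
`result = (num & y) | (num ^ y)` → result = 6
So result = 6

Answer: 6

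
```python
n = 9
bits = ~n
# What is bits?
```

Trace:
`n = 9` → n = 9
`bits = ~n` → bits = -10
So bits = -10

Answer: -10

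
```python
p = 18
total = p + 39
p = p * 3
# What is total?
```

Trace:
`p = 18` → p = 18
`total = p + 39` → total = 57
`p = p * 3` → p = 54
So total = 57

Answer: 57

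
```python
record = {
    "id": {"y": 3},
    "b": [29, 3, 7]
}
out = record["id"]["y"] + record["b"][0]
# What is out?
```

Trace:
`record = { ...` → record = {'id': {'y': 3}, 'b': [29, 3, 7]}
`out = record["id"]["y"] + record["b"][0]` → out = 32
So out = 32

Answer: 32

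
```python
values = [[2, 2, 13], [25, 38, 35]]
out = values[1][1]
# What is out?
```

Trace:
`values = [[2, 2, 13], [25, 38, 35]]` → values = [[2, 2, 13], [25, 38, 35]]
`out = values[1][1]` → out = 38
So out = 38

Answer: 38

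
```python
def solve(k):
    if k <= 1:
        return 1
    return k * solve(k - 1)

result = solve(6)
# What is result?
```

solve(6) = 6 * 5 * 4 * 3 * 2 * 1 = 720

Answer: 720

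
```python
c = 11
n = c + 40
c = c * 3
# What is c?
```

Trace:
`c = 11` → c = 11
`n = c + 40` → n = 51
`c = c * 3` → c = 33
So c = 33

Answer: 33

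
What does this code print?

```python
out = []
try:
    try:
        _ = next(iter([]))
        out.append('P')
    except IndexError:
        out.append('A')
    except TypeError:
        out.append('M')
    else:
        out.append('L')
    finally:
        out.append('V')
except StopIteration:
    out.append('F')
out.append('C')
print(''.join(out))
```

Execution trace: 'V' (finally) → 'F' (outer except StopIteration) → 'C' (after the try/except). Output: VFC

Answer: VFC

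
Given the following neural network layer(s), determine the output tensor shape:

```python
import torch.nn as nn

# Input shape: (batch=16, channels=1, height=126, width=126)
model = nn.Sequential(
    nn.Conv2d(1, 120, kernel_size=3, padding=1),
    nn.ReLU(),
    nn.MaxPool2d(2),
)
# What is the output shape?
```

Input: (16, 1, 126, 126) -> after Conv2d: (16, 120, 126, 126) -> after ReLU: (16, 120, 126, 126) -> Output: (16, 120, 63, 63)

Answer: (16, 120, 63, 63)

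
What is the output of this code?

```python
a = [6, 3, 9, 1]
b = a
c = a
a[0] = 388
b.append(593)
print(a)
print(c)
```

Key concept: multiple aliases.
Step by step:
`a = [6, 3, 9, 1]` → a = [6, 3, 9, 1]
`b = a` → b = [6, 3, 9, 1] (same object as a)
`c = a` → c = [6, 3, 9, 1] (same object as a, b)
`a[0] = 388` → a = [388, 3, 9, 1] (same object as b, c); b = [388, 3, 9, 1] (same object as a, c); c = [388, 3, 9, 1] (same object as a, b)
`b.append(593)` → a = [388, 3, 9, 1, 593] (same object as b, c); b = [388, 3, 9, 1, 593] (same object as a, c); c = [388, 3, 9, 1, 593] (same object as a, b)
`print(a)` → prints [388, 3, 9, 1, 593]
`print(c)` → prints [388, 3, 9, 1, 593]

Answer:
[388, 3, 9, 1, 593]
[388, 3, 9, 1, 593]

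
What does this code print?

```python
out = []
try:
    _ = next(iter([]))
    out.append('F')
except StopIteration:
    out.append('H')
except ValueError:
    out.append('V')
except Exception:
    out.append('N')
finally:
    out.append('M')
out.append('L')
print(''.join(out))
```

Execution trace: 'H' (except StopIteration) → 'M' (finally) → 'L' (after the try/except). Output: HML

Answer: HML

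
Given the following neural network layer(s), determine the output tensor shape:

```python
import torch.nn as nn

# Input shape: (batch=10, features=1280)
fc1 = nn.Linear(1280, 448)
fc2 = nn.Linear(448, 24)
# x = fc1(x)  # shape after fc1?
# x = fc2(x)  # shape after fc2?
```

Input: (10, 1280) -> after fc1: (10, 448) -> Output: (10, 24)

Answer: (10, 24)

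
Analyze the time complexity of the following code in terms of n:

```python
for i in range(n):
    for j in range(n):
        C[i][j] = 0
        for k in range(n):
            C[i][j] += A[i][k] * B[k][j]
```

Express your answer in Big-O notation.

This is Naive matrix multiplication. Time complexity: O(n³).

Answer: O(n³)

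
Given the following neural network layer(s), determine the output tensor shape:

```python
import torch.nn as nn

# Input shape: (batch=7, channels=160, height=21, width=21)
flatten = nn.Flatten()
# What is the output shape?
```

Input: (7, 160, 21, 21) -> Output: (7, 70560)

Answer: (7, 70560)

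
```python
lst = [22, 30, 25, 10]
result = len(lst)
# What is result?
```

Trace:
`lst = [22, 30, 25, 10]` → lst = [22, 30, 25, 10]
`result = len(lst)` → result = 4
So result = 4

Answer: 4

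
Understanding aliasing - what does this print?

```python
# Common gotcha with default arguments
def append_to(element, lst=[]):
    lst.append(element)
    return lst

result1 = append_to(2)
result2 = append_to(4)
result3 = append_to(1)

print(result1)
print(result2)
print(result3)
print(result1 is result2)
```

Key concept: mutable default argument gotcha.
Step by step:
`result1 = append_to(2)` → result1 = [2]
`result2 = append_to(4)` → result1 = [2, 4] (same object as result2); result2 = [2, 4] (same object as result1)
`result3 = append_to(1)` → result1 = [2, 4, 1] (same object as result2, result3); result2 = [2, 4, 1] (same object as result1, result3); result3 = [2, 4, 1] (same object as result1, result2)
`print(result1)` → prints [2, 4, 1]
`print(result2)` → prints [2, 4, 1]
`print(result3)` → prints [2, 4, 1]
`print(result1 is result2)` → prints True

Answer:
[2, 4, 1]
[2, 4, 1]
[2, 4, 1]
True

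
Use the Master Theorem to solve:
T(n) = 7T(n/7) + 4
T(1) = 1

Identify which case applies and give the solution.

a=7, b=7, f(n)=4. log_7(7) = 1. Since c=0 < 1, Case 1 applies: T(n) = Θ(n^log_b(a)) = O(n).

Answer: O(n) - Case 1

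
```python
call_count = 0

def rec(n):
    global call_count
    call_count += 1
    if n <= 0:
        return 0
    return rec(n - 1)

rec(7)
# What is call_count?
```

Linear recursion stepping by 1: 8 calls from n=7 down to ≤0.

Answer: 8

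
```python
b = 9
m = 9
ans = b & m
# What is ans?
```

Trace:
`b = 9` → b = 9
`m = 9` → m = 9
`ans = b & m` → ans = 9
So ans = 9

Answer: 9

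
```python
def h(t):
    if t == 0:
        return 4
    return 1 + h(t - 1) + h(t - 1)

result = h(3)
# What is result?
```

h(t) = 1 + 2·h(t-1), h(0)=4. Closed form: (4+1)·2^3 - 1 = 39.

Answer: 39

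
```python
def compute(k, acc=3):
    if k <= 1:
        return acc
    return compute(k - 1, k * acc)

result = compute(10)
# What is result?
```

Accumulator trace (n, acc): (10, 3) -> (9, 30) -> (8, 270) -> (7, 2160) -> (6, 15120) -> (5, 90720) -> (4, 453600) -> (3, 1814400) -> (2, 5443200) -> (1, 10886400) -> return 10886400

Answer: 10886400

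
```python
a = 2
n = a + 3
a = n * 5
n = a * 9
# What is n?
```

Trace:
`a = 2` → a = 2
`n = a + 3` → n = 5
`a = n * 5` → a = 25
`n = a * 9` → n = 225
So n = 225

Answer: 225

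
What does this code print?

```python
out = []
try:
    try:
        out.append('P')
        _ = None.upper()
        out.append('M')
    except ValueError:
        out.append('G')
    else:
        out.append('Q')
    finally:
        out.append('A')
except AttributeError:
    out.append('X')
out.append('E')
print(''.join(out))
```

Execution trace: 'P' (try body) → 'A' (finally) → 'X' (outer except AttributeError) → 'E' (after the try/except). Output: PAXE

Answer: PAXE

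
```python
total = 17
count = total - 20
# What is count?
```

Trace:
`total = 17` → total = 17
`count = total - 20` → count = -3
So count = -3

Answer: -3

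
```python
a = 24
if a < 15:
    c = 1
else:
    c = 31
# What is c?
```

Trace:
`a = 24` → a = 24
`if a < 15: ...` → a < 15 is False, take else branch → c = 31
So c = 31

Answer: 31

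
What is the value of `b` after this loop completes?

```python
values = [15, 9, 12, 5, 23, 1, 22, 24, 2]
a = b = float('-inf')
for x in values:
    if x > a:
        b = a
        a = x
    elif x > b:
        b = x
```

Second largest (with repeats) in [15, 9, 12, 5, 23, 1, 22, 24, 2]
`b` takes the values: -inf → 9 → 12 → 15 → 22 → 23

Answer: 23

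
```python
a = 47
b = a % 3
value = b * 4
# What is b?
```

Trace:
`a = 47` → a = 47
`b = a % 3` → b = 2
`value = b * 4` → value = 8
So b = 2

Answer: 2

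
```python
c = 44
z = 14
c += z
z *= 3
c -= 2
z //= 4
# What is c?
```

Trace:
`c = 44` → c = 44
`z = 14` → z = 14
`c += z` → c = 58
`z *= 3` → z = 42
`c -= 2` → c = 56
`z //= 4` → z = 10
So c = 56

Answer: 56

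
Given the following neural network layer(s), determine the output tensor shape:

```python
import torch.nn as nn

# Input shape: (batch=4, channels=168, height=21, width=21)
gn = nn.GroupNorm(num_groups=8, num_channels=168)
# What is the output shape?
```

Input: (4, 168, 21, 21) -> Output: (4, 168, 21, 21)

Answer: (4, 168, 21, 21)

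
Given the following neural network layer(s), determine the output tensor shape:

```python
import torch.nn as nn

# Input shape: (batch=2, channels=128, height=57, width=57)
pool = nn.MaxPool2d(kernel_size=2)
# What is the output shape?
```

Input: (2, 128, 57, 57) -> Output: (2, 128, 28, 28)

Answer: (2, 128, 28, 28)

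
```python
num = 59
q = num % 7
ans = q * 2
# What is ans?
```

Trace:
`num = 59` → num = 59
`q = num % 7` → q = 3
`ans = q * 2` → ans = 6
So ans = 6

Answer: 6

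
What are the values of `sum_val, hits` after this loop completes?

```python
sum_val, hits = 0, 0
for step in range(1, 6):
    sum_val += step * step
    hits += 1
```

Sum of squares and count
`sum_val, hits` takes the values: (0, 0) → (1, 0) → (1, 1) → (5, 1) → (5, 2) → (14, 2) → (14, 3) → (30, 3) → (30, 4) → (55, 4) → (55, 5)

Answer: 55, 5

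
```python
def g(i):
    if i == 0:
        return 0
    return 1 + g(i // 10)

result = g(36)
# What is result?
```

Count of digits of 36: 2

Answer: 2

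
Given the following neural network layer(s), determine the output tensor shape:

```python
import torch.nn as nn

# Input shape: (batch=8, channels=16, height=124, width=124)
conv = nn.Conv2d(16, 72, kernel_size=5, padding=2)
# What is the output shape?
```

Input: (8, 16, 124, 124) -> Output: (8, 72, 124, 124)

Answer: (8, 72, 124, 124)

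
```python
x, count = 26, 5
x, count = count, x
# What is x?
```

Trace:
`x, count = 26, 5` → x = 26; count = 5
`x, count = count, x` → x = 5; count = 26
So x = 5

Answer: 5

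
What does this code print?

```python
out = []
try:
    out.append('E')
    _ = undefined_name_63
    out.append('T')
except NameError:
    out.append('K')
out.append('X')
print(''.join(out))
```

Execution trace: 'E' (try body) → 'K' (except NameError) → 'X' (after the try/except). Output: EKX

Answer: EKX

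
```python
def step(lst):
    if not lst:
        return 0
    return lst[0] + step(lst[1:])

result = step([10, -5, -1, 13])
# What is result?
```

10 + (-5) + (-1) + 13 + 0 = 17

Answer: 17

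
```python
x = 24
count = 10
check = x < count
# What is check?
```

Trace:
`x = 24` → x = 24
`count = 10` → count = 10
`check = x < count` → check = False
So check = False

Answer: False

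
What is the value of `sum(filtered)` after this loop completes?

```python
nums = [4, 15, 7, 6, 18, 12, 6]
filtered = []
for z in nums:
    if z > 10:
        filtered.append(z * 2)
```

Sum of doubled values > 10
`filtered` takes the values: [] → [30] → [30, 36] → [30, 36, 24]
So `sum(filtered)` = 90

Answer: 90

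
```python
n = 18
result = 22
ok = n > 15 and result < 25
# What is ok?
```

Trace:
`n = 18` → n = 18
`result = 22` → result = 22
`ok = n > 15 and result < 25` → ok = True
So ok = True

Answer: True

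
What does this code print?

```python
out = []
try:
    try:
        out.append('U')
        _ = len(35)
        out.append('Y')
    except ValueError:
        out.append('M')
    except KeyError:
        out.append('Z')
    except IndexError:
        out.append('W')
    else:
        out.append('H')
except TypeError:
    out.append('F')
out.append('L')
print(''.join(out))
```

Execution trace: 'U' (try body) → 'F' (outer except TypeError) → 'L' (after the try/except). Output: UFL

Answer: UFL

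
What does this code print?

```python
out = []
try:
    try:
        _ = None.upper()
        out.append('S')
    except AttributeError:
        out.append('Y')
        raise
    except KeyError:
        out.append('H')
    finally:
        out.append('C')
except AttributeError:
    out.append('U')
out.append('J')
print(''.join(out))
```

Execution trace: 'Y' (inner except AttributeError) → 'C' (inner finally) → 'U' (outer except AttributeError) → 'J' (after the try/except). Output: YCUJ

Answer: YCUJ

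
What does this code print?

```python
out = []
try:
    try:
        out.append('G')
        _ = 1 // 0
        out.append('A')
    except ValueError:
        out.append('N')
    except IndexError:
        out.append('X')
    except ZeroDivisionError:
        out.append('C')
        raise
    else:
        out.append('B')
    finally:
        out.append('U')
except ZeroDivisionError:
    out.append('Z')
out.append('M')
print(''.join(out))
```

Execution trace: 'G' (try body) → 'C' (except ZeroDivisionError) → 'U' (finally) → 'Z' (outer except ZeroDivisionError) → 'M' (after the try/except). Output: GCUZM

Answer: GCUZM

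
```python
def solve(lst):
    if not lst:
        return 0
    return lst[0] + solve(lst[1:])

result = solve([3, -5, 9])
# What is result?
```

3 + (-5) + 9 + 0 = 7

Answer: 7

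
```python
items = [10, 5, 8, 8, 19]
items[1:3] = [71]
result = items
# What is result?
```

Trace:
`items = [10, 5, 8, 8, 19]` → items = [10, 5, 8, 8, 19]
`items[1:3] = [71]` → items = [10, 71, 8, 19]
`result = items` → result = [10, 71, 8, 19]
So result = [10, 71, 8, 19]

Answer: [10, 71, 8, 19]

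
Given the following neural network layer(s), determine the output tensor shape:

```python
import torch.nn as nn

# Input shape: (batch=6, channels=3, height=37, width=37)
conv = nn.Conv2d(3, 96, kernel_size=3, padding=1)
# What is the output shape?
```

Input: (6, 3, 37, 37) -> Output: (6, 96, 37, 37)

Answer: (6, 96, 37, 37)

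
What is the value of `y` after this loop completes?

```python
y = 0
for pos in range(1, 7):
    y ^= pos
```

XOR of 1 to 6
`y` takes the values: 0 → 1 → 3 → 0 → 4 → 1 → 7

Answer: 7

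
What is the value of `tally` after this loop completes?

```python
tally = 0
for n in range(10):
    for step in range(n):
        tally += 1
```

Triangle number: 0+1+2+...+9
`tally` takes the values: 0 → 1 → 2 → 3 → 4 → 5 → 6 → 7 → 8 → 9 → 10 → 11 → 12 → 13 → 14 → 15 → 16 → 17 → 18 → 19 → 20 → 21 → 22 → 23 → 24 → 25 → 26 → 27 → 28 → 29 → … → 41 → 42 → 43 → 44 → 45

Answer: 45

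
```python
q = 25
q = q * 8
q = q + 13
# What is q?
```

Trace:
`q = 25` → q = 25
`q = q * 8` → q = 200
`q = q + 13` → q = 213
So q = 213

Answer: 213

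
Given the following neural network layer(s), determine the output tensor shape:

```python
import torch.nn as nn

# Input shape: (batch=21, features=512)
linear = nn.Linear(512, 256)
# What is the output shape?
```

Input: (21, 512) -> Output: (21, 256)

Answer: (21, 256)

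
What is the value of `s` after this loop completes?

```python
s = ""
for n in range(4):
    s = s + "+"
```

Repeat '+' 4 times
`s` takes the values: "" → "+" → "++" → "+++" → "++++"

Answer: "++++"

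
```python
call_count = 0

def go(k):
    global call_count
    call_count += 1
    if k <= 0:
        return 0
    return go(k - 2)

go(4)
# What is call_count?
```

Linear recursion stepping by 2: 3 calls from k=4 down to ≤0.

Answer: 3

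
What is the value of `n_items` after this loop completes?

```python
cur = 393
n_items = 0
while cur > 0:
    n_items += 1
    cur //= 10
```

Count digits by repeated division by 10
`n_items` takes the values: 0 → 1 → 2 → 3

Answer: 3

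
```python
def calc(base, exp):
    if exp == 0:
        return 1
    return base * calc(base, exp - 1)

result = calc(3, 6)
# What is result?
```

calc(3, 6) = 3 * 3 * 3 * 3 * 3 * 3 = 729

Answer: 729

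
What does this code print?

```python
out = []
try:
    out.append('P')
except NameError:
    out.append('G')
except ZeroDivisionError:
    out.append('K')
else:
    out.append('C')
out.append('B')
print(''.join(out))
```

Execution trace: 'P' (try body, no exception) → 'C' (else) → 'B' (after the try/except). Output: PCB

Answer: PCB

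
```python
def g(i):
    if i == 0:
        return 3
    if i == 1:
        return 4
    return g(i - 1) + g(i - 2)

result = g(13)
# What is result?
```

Build up from base cases: g(0)=3, g(1)=4, g(2)=7, g(3)=11, g(4)=18, g(5)=29, g(6)=47, ..., g(13)=1364

Answer: 1364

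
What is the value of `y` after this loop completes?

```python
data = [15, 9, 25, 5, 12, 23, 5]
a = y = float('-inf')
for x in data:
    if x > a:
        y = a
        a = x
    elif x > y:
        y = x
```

Second largest (with repeats) in [15, 9, 25, 5, 12, 23, 5]
`y` takes the values: -inf → 9 → 15 → 23

Answer: 23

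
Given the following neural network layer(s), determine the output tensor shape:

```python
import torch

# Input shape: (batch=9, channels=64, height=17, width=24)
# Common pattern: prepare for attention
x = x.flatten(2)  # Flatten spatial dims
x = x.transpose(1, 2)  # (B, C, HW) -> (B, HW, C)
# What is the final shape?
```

Input: (9, 64, 17, 24) -> after flatten(2): (9, 64, 408) -> Output: (9, 408, 64)

Answer: (9, 408, 64)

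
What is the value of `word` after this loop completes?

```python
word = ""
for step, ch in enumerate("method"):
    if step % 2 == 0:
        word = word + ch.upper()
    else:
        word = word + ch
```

Uppercase even positions in 'method'
`word` takes the values: "" → "M" → "Me" → "MeT" → "MeTh" → "MeThO" → "MeThOd"

Answer: "MeThOd"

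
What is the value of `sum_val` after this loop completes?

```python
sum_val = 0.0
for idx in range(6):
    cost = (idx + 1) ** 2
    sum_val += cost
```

Sum of squared losses 1² + 2² + ... + 6²
`sum_val` takes the values: 0.0 → 1.0 → 5.0 → 14.0 → 30.0 → 55.0 → 91.0

Answer: 91.0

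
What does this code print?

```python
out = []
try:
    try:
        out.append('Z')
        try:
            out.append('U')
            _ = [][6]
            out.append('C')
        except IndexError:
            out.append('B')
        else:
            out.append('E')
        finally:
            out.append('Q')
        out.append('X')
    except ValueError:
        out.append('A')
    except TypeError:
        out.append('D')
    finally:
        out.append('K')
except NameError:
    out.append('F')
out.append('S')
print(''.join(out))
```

Execution trace: 'Z' (try body) → 'U' (inner try body) → 'B' (inner except IndexError) → 'Q' (inner finally) → 'X' (try body, no exception) → 'K' (finally) → 'S' (after the try/except). Output: ZUBQXKS

Answer: ZUBQXKS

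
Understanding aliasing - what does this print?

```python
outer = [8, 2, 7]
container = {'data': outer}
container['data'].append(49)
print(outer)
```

Key concept: dict holds reference to list.
Step by step:
`outer = [8, 2, 7]` → outer = [8, 2, 7]
`container = {'data': outer}` → container = {'data': [8, 2, 7]}
`container['data'].append(49)` → outer = [8, 2, 7, 49]; container = {'data': [8, 2, 7, 49]}
`print(outer)` → prints [8, 2, 7, 49]

Answer: [8, 2, 7, 49]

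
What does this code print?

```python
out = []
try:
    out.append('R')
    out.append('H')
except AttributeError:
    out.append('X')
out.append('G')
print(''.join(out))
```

Execution trace: 'R' (try body) → 'H' (try body, no exception) → 'G' (after the try/except). Output: RHG

Answer: RHG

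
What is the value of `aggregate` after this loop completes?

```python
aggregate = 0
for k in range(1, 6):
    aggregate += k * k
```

Sum of squares 1² to 5² = 55
`aggregate` takes the values: 0 → 1 → 5 → 14 → 30 → 55

Answer: 55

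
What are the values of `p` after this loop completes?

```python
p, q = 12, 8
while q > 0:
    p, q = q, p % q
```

GCD of 12 and 8
`p` takes the values: 12 → 8 → 4

Answer: 4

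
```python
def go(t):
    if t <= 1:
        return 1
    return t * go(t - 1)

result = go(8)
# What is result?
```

go(8) = 8 * 7 * 6 * 5 * 4 * 3 * 2 * 1 = 40320

Answer: 40320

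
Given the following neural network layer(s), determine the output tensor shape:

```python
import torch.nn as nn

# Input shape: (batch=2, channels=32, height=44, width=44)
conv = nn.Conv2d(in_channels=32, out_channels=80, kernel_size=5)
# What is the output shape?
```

Input: (2, 32, 44, 44) -> Output: (2, 80, 40, 40)

Answer: (2, 80, 40, 40)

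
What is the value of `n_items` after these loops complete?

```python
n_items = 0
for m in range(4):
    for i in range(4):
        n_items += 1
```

4 * 4 = 16
`n_items` takes the values: 0 → 1 → 2 → 3 → 4 → 5 → 6 → 7 → 8 → 9 → 10 → 11 → 12 → 13 → 14 → 15 → 16

Answer: 16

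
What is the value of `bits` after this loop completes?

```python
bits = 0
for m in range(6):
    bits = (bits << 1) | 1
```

Build 6 consecutive 1-bits: 0b111111
`bits` takes the values: 0 → 1 → 3 → 7 → 15 → 31 → 63

Answer: 63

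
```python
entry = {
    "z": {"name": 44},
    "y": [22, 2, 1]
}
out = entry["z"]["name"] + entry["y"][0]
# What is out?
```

Trace:
`entry = { ...` → entry = {'z': {'name': 44}, 'y': [22, 2, 1]}
`out = entry["z"]["name"] + entry["y"][0]` → out = 66
So out = 66

Answer: 66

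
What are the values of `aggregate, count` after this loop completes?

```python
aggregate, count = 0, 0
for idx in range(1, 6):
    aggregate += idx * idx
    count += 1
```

Sum of squares and count
`aggregate, count` takes the values: (0, 0) → (1, 0) → (1, 1) → (5, 1) → (5, 2) → (14, 2) → (14, 3) → (30, 3) → (30, 4) → (55, 4) → (55, 5)

Answer: 55, 5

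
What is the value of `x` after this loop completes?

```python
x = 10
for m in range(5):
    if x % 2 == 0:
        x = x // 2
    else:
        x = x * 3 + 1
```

Collatz-style transformation from 10
`x` takes the values: 10 → 5 → 16 → 8 → 4 → 2

Answer: 2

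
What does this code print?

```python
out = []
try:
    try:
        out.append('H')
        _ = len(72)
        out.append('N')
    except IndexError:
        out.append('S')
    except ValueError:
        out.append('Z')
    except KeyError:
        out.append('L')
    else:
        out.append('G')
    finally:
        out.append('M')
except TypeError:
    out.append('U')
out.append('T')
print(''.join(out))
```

Execution trace: 'H' (try body) → 'M' (finally) → 'U' (outer except TypeError) → 'T' (after the try/except). Output: HMUT

Answer: HMUT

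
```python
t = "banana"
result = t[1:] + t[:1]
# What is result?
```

Trace:
`t = "banana"` → t = 'banana'
`result = t[1:] + t[:1]` → result = 'ananab'
So result = 'ananab'

Answer: 'ananab'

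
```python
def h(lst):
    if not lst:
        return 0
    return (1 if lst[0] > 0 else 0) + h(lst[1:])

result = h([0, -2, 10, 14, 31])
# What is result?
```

Count of positive elements in [0, -2, 10, 14, 31] = 3

Answer: 3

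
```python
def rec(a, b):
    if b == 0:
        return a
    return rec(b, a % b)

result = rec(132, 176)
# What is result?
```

rec(132, 176) -> rec(176, 132) -> rec(132, 44) -> rec(44, 0) -> 44

Answer: 44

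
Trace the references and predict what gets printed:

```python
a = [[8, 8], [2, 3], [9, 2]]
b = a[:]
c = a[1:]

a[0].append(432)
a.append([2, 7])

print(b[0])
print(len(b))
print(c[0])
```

Key concept: slice with nested mutation.
Step by step:
`a = [[8, 8], [2, 3], [9, 2]]` → a = [[8, 8], [2, 3], [9, 2]]
`b = a[:]` → b = [[8, 8], [2, 3], [9, 2]]
`c = a[1:]` → c = [[2, 3], [9, 2]]
`a[0].append(432)` → a = [[8, 8, 432], [2, 3], [9, 2]]; b = [[8, 8, 432], [2, 3], [9, 2]]
`a.append([2, 7])` → a = [[8, 8, 432], [2, 3], [9, 2], [2, 7]]
`print(b[0])` → prints [8, 8, 432]
`print(len(b))` → prints 3
`print(c[0])` → prints [2, 3]

Answer:
[8, 8, 432]
3
[2, 3]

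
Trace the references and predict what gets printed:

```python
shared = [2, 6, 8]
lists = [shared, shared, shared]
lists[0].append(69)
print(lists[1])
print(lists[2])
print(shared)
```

Key concept: list of same reference.
Step by step:
`shared = [2, 6, 8]` → shared = [2, 6, 8]
`lists = [shared, shared, shared]` → lists = [[2, 6, 8], [2, 6, 8], [2, 6, 8]]
`lists[0].append(69)` → shared = [2, 6, 8, 69]; lists = [[2, 6, 8, 69], [2, 6, 8, 69], [2, 6, 8, 69]]
`print(lists[1])` → prints [2, 6, 8, 69]
`print(lists[2])` → prints [2, 6, 8, 69]
`print(shared)` → prints [2, 6, 8, 69]

Answer:
[2, 6, 8, 69]
[2, 6, 8, 69]
[2, 6, 8, 69]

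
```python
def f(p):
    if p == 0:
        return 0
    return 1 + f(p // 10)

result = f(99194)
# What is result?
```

Count of digits of 99194: 5

Answer: 5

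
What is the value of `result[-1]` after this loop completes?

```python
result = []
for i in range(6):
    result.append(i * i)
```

Last element of squares 0 to 5
`result` takes the values: [] → [0] → [0, 1] → [0, 1, 4] → [0, 1, 4, 9] → [0, 1, 4, 9, 16] → [0, 1, 4, 9, 16, 25]
So `result[-1]` = 25

Answer: 25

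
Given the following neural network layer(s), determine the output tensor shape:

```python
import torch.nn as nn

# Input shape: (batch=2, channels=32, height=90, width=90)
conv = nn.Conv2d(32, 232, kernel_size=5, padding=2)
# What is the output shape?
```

Input: (2, 32, 90, 90) -> Output: (2, 232, 90, 90)

Answer: (2, 232, 90, 90)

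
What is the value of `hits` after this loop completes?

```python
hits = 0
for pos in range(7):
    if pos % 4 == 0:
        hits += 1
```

Count numbers divisible by 4 in range(7)
`hits` takes the values: 0 → 1 → 2

Answer: 2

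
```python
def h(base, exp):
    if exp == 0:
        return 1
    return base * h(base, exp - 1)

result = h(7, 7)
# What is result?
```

h(7, 7) = 7 * 7 * 7 * 7 * 7 * 7 * 7 = 823543

Answer: 823543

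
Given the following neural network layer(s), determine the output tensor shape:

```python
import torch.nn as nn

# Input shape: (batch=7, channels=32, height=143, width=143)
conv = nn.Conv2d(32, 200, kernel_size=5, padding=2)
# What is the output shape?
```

Input: (7, 32, 143, 143) -> Output: (7, 200, 143, 143)

Answer: (7, 200, 143, 143)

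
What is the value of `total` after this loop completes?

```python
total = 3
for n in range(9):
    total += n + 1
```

Start at 3, add 1 to 9 = 48
`total` takes the values: 3 → 4 → 6 → 9 → 13 → 18 → 24 → 31 → 39 → 48

Answer: 48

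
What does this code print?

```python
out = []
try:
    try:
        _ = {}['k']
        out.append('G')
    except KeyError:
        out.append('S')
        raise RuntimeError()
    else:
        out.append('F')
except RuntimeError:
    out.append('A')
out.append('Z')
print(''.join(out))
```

Execution trace: 'S' (except KeyError) → 'A' (outer except RuntimeError) → 'Z' (after the try/except). Output: SAZ

Answer: SAZ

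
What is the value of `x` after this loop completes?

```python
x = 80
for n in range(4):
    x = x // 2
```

Halve 4 times: 80 // 2^4 = 5
`x` takes the values: 80 → 40 → 20 → 10 → 5

Answer: 5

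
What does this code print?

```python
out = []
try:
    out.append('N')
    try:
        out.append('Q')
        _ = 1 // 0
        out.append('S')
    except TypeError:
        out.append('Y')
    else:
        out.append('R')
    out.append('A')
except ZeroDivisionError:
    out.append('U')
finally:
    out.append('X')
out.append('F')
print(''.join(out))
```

Execution trace: 'N' (try body) → 'Q' (inner try body) → 'U' (except ZeroDivisionError) → 'X' (finally) → 'F' (after the try/except). Output: NQUXF

Answer: NQUXF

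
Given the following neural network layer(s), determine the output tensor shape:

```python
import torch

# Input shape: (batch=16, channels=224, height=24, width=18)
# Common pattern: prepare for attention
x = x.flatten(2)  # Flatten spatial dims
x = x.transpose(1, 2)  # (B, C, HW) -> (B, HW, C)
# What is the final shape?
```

Input: (16, 224, 24, 18) -> after flatten(2): (16, 224, 432) -> Output: (16, 432, 224)

Answer: (16, 432, 224)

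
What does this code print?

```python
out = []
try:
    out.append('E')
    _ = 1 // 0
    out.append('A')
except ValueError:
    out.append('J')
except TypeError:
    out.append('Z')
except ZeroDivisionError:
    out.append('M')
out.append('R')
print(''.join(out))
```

Execution trace: 'E' (try body) → 'M' (except ZeroDivisionError) → 'R' (after the try/except). Output: EMR

Answer: EMR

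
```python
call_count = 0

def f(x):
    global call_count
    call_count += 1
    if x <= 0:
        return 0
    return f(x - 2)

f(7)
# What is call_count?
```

Linear recursion stepping by 2: 5 calls from x=7 down to ≤0.

Answer: 5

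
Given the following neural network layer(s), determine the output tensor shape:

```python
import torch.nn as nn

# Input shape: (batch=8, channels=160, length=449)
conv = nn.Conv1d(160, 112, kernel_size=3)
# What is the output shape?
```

Input: (8, 160, 449) -> Output: (8, 112, 447)

Answer: (8, 112, 447)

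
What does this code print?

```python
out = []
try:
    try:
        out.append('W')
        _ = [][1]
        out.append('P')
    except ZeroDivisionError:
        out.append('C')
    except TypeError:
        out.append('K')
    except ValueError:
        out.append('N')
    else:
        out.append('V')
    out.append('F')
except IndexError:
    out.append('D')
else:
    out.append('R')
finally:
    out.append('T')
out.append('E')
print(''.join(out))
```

Execution trace: 'W' (inner try body) → 'D' (except IndexError) → 'T' (finally) → 'E' (after the try/except). Output: WDTE

Answer: WDTE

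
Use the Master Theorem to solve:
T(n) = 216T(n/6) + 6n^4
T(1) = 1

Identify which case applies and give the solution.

a=216, b=6, f(n)=6n^4. log_6(216) = 3. Since c=4 > 3 and the regularity condition holds (216(n/6)^4 = (216/6^4)n^4 with 216/6^4 < 1), Case 3 applies: T(n) = Θ(f(n)) = O(n^4).

Answer: O(n^4) - Case 3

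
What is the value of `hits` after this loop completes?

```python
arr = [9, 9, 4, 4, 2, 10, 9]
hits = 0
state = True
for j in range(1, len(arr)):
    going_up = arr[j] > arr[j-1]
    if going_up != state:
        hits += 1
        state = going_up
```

Count direction changes in [9, 9, 4, 4, 2, 10, 9]
`hits` takes the values: 0 → 1 → 2 → 3

Answer: 3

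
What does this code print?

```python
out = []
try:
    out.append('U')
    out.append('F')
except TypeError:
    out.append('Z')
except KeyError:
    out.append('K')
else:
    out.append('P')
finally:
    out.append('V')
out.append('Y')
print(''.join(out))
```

Execution trace: 'U' (try body) → 'F' (try body, no exception) → 'P' (else) → 'V' (finally) → 'Y' (after the try/except). Output: UFPVY

Answer: UFPVY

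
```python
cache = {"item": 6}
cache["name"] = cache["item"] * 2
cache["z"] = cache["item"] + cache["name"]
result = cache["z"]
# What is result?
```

Trace:
`cache = {"item": 6}` → cache = {'item': 6}
`cache["name"] = cache["item"] * 2` → cache = {'item': 6, 'name': 12}
`cache["z"] = cache["item"] + cache["name"]` → cache = {'item': 6, 'name': 12, 'z': 18}
`result = cache["z"]` → result = 18
So result = 18

Answer: 18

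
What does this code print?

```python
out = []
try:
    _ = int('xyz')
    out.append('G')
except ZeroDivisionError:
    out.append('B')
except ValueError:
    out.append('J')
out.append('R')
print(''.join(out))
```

Execution trace: 'J' (except ValueError) → 'R' (after the try/except). Output: JR

Answer: JR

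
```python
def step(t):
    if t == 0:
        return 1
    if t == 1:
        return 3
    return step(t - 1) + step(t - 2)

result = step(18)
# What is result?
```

Build up from base cases: step(0)=1, step(1)=3, step(2)=4, step(3)=7, step(4)=11, step(5)=18, step(6)=29, ..., step(18)=9349

Answer: 9349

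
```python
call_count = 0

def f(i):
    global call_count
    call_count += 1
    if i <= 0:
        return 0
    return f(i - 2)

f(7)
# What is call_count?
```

Linear recursion stepping by 2: 5 calls from i=7 down to ≤0.

Answer: 5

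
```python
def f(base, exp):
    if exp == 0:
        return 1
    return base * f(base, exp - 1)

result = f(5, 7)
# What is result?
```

f(5, 7) = 5 * 5 * 5 * 5 * 5 * 5 * 5 = 78125

Answer: 78125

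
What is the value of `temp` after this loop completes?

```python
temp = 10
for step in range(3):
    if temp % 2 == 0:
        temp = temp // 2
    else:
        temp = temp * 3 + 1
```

Collatz-style transformation from 10
`temp` takes the values: 10 → 5 → 16 → 8

Answer: 8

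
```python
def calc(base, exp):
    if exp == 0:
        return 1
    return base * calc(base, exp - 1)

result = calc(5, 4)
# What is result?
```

calc(5, 4) = 5 * 5 * 5 * 5 = 625

Answer: 625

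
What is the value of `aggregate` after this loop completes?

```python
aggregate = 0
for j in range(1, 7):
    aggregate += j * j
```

Sum of squares 1² to 6² = 91
`aggregate` takes the values: 0 → 1 → 5 → 14 → 30 → 55 → 91

Answer: 91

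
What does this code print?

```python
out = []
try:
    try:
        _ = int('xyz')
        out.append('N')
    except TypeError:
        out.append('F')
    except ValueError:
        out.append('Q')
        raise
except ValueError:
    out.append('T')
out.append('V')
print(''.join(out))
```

Execution trace: 'Q' (inner except ValueError) → 'T' (outer except ValueError) → 'V' (after the try/except). Output: QTV

Answer: QTV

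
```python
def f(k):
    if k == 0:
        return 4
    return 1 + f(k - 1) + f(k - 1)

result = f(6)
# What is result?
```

f(k) = 1 + 2·f(k-1), f(0)=4. Closed form: (4+1)·2^6 - 1 = 319.

Answer: 319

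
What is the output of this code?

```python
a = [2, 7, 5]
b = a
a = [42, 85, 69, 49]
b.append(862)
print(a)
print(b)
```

Key concept: rebinding vs mutation: a is rebound to a new list, b still points at the original.
Step by step:
`a = [2, 7, 5]` → a = [2, 7, 5]
`b = a` → b = [2, 7, 5] (same object as a)
`a = [42, 85, 69, 49]` → a = [42, 85, 69, 49]
`b.append(862)` → b = [2, 7, 5, 862]
`print(a)` → prints [42, 85, 69, 49]
`print(b)` → prints [2, 7, 5, 862]

Answer:
[42, 85, 69, 49]
[2, 7, 5, 862]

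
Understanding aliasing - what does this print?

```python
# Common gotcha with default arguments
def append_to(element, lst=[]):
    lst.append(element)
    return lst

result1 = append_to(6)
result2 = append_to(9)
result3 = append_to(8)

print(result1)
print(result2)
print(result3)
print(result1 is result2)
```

Key concept: mutable default argument gotcha.
Step by step:
`result1 = append_to(6)` → result1 = [6]
`result2 = append_to(9)` → result1 = [6, 9] (same object as result2); result2 = [6, 9] (same object as result1)
`result3 = append_to(8)` → result1 = [6, 9, 8] (same object as result2, result3); result2 = [6, 9, 8] (same object as result1, result3); result3 = [6, 9, 8] (same object as result1, result2)
`print(result1)` → prints [6, 9, 8]
`print(result2)` → prints [6, 9, 8]
`print(result3)` → prints [6, 9, 8]
`print(result1 is result2)` → prints True

Answer:
[6, 9, 8]
[6, 9, 8]
[6, 9, 8]
True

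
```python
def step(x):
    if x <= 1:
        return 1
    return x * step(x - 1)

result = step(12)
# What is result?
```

step(12) = 12 * 11 * 10 * 9 * 8 * 7 * 6 * 5 * 4 * 3 * 2 * 1 = 479001600

Answer: 479001600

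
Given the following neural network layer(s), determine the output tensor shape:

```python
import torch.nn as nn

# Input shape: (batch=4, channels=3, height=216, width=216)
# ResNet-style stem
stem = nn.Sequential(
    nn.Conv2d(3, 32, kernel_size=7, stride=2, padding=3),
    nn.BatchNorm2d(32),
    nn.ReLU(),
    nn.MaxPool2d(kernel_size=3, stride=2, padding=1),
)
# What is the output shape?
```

Input: (4, 3, 216, 216) -> after Conv2d 7x7 stride=2: (4, 32, 108, 108) -> Output: (4, 32, 54, 54)

Answer: (4, 32, 54, 54)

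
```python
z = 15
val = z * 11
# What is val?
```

Trace:
`z = 15` → z = 15
`val = z * 11` → val = 165
So val = 165

Answer: 165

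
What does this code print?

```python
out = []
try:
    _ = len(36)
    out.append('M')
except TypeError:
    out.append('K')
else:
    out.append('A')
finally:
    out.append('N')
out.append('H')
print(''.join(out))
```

Execution trace: 'K' (except TypeError) → 'N' (finally) → 'H' (after the try/except). Output: KNH

Answer: KNH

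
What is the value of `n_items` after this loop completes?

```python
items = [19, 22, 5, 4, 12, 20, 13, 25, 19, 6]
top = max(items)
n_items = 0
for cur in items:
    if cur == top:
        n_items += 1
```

Count of max value 25 in [19, 22, 5, 4, 12, 20, 13, 25, 19, 6]
`n_items` takes the values: 0 → 1

Answer: 1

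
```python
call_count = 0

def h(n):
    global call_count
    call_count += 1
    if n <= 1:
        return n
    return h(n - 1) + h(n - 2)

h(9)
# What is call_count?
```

Calls(n) = 1 + Calls(n-1) + Calls(n-2); Calls(0)=Calls(1)=1. For n=9 this gives 109.

Answer: 109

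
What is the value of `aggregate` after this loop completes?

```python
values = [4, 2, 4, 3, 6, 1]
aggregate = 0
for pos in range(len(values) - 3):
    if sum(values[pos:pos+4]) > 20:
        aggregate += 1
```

Count windows with sum > 20
`aggregate` takes the values: 0

Answer: 0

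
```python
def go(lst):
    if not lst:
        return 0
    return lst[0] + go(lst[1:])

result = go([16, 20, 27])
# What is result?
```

16 + 20 + 27 + 0 = 63

Answer: 63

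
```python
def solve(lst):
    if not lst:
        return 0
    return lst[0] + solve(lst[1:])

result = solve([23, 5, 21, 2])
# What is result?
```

23 + 5 + 21 + 2 + 0 = 51

Answer: 51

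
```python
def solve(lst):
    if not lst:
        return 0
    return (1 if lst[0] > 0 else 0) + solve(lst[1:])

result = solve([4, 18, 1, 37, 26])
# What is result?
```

Count of positive elements in [4, 18, 1, 37, 26] = 5

Answer: 5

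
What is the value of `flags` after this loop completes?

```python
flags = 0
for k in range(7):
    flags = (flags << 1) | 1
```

Build 7 consecutive 1-bits: 0b1111111
`flags` takes the values: 0 → 1 → 3 → 7 → 15 → 31 → 63 → 127

Answer: 127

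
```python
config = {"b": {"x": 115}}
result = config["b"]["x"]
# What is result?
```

Trace:
`config = {"b": {"x": 115}}` → config = {'b': {'x': 115}}
`result = config["b"]["x"]` → result = 115
So result = 115

Answer: 115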